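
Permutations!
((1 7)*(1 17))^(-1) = (1 17 7)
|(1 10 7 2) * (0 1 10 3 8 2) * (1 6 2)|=15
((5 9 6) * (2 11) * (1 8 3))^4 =((1 8 3)(2 11)(5 9 6))^4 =(11)(1 8 3)(5 9 6)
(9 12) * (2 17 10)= (2 17 10)(9 12)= [0, 1, 17, 3, 4, 5, 6, 7, 8, 12, 2, 11, 9, 13, 14, 15, 16, 10]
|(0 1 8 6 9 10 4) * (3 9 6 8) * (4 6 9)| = 12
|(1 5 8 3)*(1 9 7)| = |(1 5 8 3 9 7)| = 6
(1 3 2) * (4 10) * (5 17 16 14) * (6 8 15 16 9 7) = [0, 3, 1, 2, 10, 17, 8, 6, 15, 7, 4, 11, 12, 13, 5, 16, 14, 9] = (1 3 2)(4 10)(5 17 9 7 6 8 15 16 14)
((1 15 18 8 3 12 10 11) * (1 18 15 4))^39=((1 4)(3 12 10 11 18 8))^39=(1 4)(3 11)(8 10)(12 18)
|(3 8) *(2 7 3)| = 4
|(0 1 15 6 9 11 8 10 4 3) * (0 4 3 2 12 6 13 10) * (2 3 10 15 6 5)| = 6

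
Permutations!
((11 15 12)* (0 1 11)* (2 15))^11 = ((0 1 11 2 15 12))^11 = (0 12 15 2 11 1)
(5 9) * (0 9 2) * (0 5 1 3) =[9, 3, 5, 0, 4, 2, 6, 7, 8, 1] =(0 9 1 3)(2 5)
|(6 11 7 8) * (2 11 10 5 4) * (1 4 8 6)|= 9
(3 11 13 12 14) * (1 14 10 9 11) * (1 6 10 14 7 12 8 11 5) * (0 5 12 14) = (0 5 1 7 14 3 6 10 9 12)(8 11 13) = [5, 7, 2, 6, 4, 1, 10, 14, 11, 12, 9, 13, 0, 8, 3]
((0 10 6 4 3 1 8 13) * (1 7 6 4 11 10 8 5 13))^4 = (0 13 5 1 8)(3 10 6)(4 11 7)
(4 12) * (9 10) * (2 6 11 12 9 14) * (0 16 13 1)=(0 16 13 1)(2 6 11 12 4 9 10 14)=[16, 0, 6, 3, 9, 5, 11, 7, 8, 10, 14, 12, 4, 1, 2, 15, 13]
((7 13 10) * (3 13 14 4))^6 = (14)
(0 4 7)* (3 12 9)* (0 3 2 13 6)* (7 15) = (0 4 15 7 3 12 9 2 13 6) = [4, 1, 13, 12, 15, 5, 0, 3, 8, 2, 10, 11, 9, 6, 14, 7]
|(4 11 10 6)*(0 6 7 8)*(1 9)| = |(0 6 4 11 10 7 8)(1 9)| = 14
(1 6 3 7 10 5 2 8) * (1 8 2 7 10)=(1 6 3 10 5 7)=[0, 6, 2, 10, 4, 7, 3, 1, 8, 9, 5]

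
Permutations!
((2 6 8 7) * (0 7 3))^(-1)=((0 7 2 6 8 3))^(-1)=(0 3 8 6 2 7)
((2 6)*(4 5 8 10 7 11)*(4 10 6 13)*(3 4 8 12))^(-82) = (2 8)(3 5)(4 12)(6 13)(7 10 11)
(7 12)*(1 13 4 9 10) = (1 13 4 9 10)(7 12) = [0, 13, 2, 3, 9, 5, 6, 12, 8, 10, 1, 11, 7, 4]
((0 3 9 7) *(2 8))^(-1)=((0 3 9 7)(2 8))^(-1)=(0 7 9 3)(2 8)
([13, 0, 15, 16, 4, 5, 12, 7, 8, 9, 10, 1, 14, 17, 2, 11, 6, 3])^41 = [6, 16, 13, 2, 4, 5, 11, 7, 8, 9, 10, 3, 1, 12, 0, 17, 15, 14]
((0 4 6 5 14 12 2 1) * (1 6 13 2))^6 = ((0 4 13 2 6 5 14 12 1))^6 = (0 14 2)(1 5 13)(4 12 6)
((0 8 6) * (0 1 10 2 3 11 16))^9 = (16)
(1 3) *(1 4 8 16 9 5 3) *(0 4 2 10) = (0 4 8 16 9 5 3 2 10) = [4, 1, 10, 2, 8, 3, 6, 7, 16, 5, 0, 11, 12, 13, 14, 15, 9]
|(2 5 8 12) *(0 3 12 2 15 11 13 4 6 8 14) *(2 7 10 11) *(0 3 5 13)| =|(0 5 14 3 12 15 2 13 4 6 8 7 10 11)| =14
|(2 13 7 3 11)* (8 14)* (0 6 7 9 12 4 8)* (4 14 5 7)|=|(0 6 4 8 5 7 3 11 2 13 9 12 14)|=13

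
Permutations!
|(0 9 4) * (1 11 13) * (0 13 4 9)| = 4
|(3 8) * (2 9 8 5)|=5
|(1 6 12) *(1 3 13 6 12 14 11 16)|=8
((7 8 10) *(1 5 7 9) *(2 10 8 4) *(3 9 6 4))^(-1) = (1 9 3 7 5)(2 4 6 10)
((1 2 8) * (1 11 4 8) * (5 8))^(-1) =(1 2)(4 11 8 5)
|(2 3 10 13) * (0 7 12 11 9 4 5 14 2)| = |(0 7 12 11 9 4 5 14 2 3 10 13)| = 12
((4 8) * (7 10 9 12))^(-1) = (4 8)(7 12 9 10) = ((4 8)(7 10 9 12))^(-1)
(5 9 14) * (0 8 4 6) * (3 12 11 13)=(0 8 4 6)(3 12 11 13)(5 9 14)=[8, 1, 2, 12, 6, 9, 0, 7, 4, 14, 10, 13, 11, 3, 5]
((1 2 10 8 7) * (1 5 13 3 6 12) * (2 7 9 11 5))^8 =((1 7 2 10 8 9 11 5 13 3 6 12))^8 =(1 13 8)(2 6 11)(3 9 7)(5 10 12)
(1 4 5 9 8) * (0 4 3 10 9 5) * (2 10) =(0 4)(1 3 2 10 9 8) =[4, 3, 10, 2, 0, 5, 6, 7, 1, 8, 9]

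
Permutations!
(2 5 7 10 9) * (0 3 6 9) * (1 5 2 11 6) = [3, 5, 2, 1, 4, 7, 9, 10, 8, 11, 0, 6] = (0 3 1 5 7 10)(6 9 11)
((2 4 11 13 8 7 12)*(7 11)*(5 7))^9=(13)(2 12 7 5 4)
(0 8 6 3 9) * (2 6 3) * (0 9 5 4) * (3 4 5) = (9)(0 8 4)(2 6) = [8, 1, 6, 3, 0, 5, 2, 7, 4, 9]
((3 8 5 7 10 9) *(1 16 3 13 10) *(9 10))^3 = ((1 16 3 8 5 7)(9 13))^3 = (1 8)(3 7)(5 16)(9 13)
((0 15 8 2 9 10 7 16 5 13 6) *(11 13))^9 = ((0 15 8 2 9 10 7 16 5 11 13 6))^9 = (0 11 7 2)(5 10 8 6)(9 15 13 16)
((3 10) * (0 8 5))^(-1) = (0 5 8)(3 10)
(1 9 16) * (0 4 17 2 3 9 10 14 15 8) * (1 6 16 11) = (0 4 17 2 3 9 11 1 10 14 15 8)(6 16) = [4, 10, 3, 9, 17, 5, 16, 7, 0, 11, 14, 1, 12, 13, 15, 8, 6, 2]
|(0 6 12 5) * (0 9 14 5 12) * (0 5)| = 5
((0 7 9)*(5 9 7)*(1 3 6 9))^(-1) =((0 5 1 3 6 9))^(-1) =(0 9 6 3 1 5)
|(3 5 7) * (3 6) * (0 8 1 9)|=4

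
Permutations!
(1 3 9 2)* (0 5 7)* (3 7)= (0 5 3 9 2 1 7)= [5, 7, 1, 9, 4, 3, 6, 0, 8, 2]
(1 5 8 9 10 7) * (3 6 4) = (1 5 8 9 10 7)(3 6 4) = [0, 5, 2, 6, 3, 8, 4, 1, 9, 10, 7]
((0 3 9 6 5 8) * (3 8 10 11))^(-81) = (0 8)(3 5)(6 11)(9 10)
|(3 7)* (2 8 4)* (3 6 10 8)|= 7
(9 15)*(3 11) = (3 11)(9 15) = [0, 1, 2, 11, 4, 5, 6, 7, 8, 15, 10, 3, 12, 13, 14, 9]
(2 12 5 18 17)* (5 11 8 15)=(2 12 11 8 15 5 18 17)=[0, 1, 12, 3, 4, 18, 6, 7, 15, 9, 10, 8, 11, 13, 14, 5, 16, 2, 17]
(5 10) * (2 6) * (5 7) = (2 6)(5 10 7) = [0, 1, 6, 3, 4, 10, 2, 5, 8, 9, 7]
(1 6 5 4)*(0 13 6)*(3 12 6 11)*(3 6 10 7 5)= [13, 0, 2, 12, 1, 4, 3, 5, 8, 9, 7, 6, 10, 11]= (0 13 11 6 3 12 10 7 5 4 1)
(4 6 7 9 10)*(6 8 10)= [0, 1, 2, 3, 8, 5, 7, 9, 10, 6, 4]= (4 8 10)(6 7 9)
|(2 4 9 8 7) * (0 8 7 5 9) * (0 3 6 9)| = |(0 8 5)(2 4 3 6 9 7)| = 6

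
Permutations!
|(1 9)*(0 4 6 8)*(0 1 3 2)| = 8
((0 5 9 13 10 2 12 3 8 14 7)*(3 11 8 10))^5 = (0 10 14 13 11 5 2 7 3 8 9 12)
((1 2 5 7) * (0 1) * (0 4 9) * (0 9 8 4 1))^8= (9)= ((9)(1 2 5 7)(4 8))^8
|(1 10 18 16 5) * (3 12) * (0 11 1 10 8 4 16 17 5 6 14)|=|(0 11 1 8 4 16 6 14)(3 12)(5 10 18 17)|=8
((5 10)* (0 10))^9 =((0 10 5))^9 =(10)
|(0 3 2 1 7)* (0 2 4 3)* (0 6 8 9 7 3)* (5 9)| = 10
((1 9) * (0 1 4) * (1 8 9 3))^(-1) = (0 4 9 8)(1 3)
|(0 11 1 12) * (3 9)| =|(0 11 1 12)(3 9)| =4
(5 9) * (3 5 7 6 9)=[0, 1, 2, 5, 4, 3, 9, 6, 8, 7]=(3 5)(6 9 7)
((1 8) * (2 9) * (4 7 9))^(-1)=(1 8)(2 9 7 4)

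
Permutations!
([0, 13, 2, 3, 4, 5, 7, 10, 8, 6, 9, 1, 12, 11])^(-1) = [0, 11, 2, 3, 4, 5, 9, 6, 8, 10, 7, 13, 12, 1]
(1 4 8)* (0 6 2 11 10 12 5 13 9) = (0 6 2 11 10 12 5 13 9)(1 4 8) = [6, 4, 11, 3, 8, 13, 2, 7, 1, 0, 12, 10, 5, 9]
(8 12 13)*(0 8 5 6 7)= (0 8 12 13 5 6 7)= [8, 1, 2, 3, 4, 6, 7, 0, 12, 9, 10, 11, 13, 5]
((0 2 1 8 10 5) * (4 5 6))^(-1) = (0 5 4 6 10 8 1 2)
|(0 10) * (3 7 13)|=|(0 10)(3 7 13)|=6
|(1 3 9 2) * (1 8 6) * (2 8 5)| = 10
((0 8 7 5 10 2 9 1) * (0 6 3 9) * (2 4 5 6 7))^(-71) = (0 8 2)(1 9 3 6 7)(4 5 10)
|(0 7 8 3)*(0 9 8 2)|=|(0 7 2)(3 9 8)|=3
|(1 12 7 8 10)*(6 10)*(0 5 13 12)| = |(0 5 13 12 7 8 6 10 1)| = 9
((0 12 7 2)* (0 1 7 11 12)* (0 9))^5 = (0 9)(1 2 7)(11 12)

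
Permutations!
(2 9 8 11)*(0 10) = (0 10)(2 9 8 11) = [10, 1, 9, 3, 4, 5, 6, 7, 11, 8, 0, 2]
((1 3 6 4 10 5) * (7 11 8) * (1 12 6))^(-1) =(1 3)(4 6 12 5 10)(7 8 11)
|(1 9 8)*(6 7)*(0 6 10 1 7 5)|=15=|(0 6 5)(1 9 8 7 10)|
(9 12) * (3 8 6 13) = (3 8 6 13)(9 12) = [0, 1, 2, 8, 4, 5, 13, 7, 6, 12, 10, 11, 9, 3]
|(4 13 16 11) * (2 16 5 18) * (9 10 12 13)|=|(2 16 11 4 9 10 12 13 5 18)|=10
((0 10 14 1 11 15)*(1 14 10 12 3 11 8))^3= (0 11 12 15 3)(1 8)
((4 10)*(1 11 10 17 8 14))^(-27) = (1 11 10 4 17 8 14)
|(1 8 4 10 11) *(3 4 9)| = 7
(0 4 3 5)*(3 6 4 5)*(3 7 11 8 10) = [5, 1, 2, 7, 6, 0, 4, 11, 10, 9, 3, 8] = (0 5)(3 7 11 8 10)(4 6)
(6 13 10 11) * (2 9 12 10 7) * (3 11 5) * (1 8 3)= (1 8 3 11 6 13 7 2 9 12 10 5)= [0, 8, 9, 11, 4, 1, 13, 2, 3, 12, 5, 6, 10, 7]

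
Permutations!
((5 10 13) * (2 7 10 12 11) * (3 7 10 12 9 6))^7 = ((2 10 13 5 9 6 3 7 12 11))^7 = (2 7 9 10 12 6 13 11 3 5)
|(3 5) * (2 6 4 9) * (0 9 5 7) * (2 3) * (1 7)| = 20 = |(0 9 3 1 7)(2 6 4 5)|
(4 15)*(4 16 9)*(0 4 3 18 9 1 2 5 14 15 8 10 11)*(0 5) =[4, 2, 0, 18, 8, 14, 6, 7, 10, 3, 11, 5, 12, 13, 15, 16, 1, 17, 9] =(0 4 8 10 11 5 14 15 16 1 2)(3 18 9)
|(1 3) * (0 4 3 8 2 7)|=7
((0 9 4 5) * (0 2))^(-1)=(0 2 5 4 9)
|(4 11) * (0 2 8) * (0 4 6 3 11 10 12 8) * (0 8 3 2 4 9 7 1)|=|(0 4 10 12 3 11 6 2 8 9 7 1)|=12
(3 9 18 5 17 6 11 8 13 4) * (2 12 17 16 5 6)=(2 12 17)(3 9 18 6 11 8 13 4)(5 16)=[0, 1, 12, 9, 3, 16, 11, 7, 13, 18, 10, 8, 17, 4, 14, 15, 5, 2, 6]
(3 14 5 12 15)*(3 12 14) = (5 14)(12 15) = [0, 1, 2, 3, 4, 14, 6, 7, 8, 9, 10, 11, 15, 13, 5, 12]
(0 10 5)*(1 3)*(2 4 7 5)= (0 10 2 4 7 5)(1 3)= [10, 3, 4, 1, 7, 0, 6, 5, 8, 9, 2]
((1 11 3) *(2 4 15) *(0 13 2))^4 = (0 15 4 2 13)(1 11 3)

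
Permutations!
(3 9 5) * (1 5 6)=(1 5 3 9 6)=[0, 5, 2, 9, 4, 3, 1, 7, 8, 6]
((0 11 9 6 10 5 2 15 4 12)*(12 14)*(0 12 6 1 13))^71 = ((0 11 9 1 13)(2 15 4 14 6 10 5))^71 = (0 11 9 1 13)(2 15 4 14 6 10 5)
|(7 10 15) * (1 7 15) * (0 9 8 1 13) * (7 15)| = |(0 9 8 1 15 7 10 13)| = 8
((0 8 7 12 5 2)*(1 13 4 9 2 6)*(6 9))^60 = (13)(0 5 8 9 7 2 12)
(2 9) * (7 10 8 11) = (2 9)(7 10 8 11) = [0, 1, 9, 3, 4, 5, 6, 10, 11, 2, 8, 7]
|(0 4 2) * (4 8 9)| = 5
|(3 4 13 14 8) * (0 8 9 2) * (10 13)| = 9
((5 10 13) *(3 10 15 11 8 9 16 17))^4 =((3 10 13 5 15 11 8 9 16 17))^4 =(3 15 16 13 8)(5 9 10 11 17)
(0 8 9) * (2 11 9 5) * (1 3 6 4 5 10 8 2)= [2, 3, 11, 6, 5, 1, 4, 7, 10, 0, 8, 9]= (0 2 11 9)(1 3 6 4 5)(8 10)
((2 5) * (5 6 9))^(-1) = (2 5 9 6)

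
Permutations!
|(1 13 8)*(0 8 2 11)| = |(0 8 1 13 2 11)| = 6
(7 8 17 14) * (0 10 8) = [10, 1, 2, 3, 4, 5, 6, 0, 17, 9, 8, 11, 12, 13, 7, 15, 16, 14] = (0 10 8 17 14 7)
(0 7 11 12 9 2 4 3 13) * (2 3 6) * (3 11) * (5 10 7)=(0 5 10 7 3 13)(2 4 6)(9 11 12)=[5, 1, 4, 13, 6, 10, 2, 3, 8, 11, 7, 12, 9, 0]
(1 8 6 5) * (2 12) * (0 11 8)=(0 11 8 6 5 1)(2 12)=[11, 0, 12, 3, 4, 1, 5, 7, 6, 9, 10, 8, 2]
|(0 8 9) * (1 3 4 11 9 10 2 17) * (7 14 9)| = 12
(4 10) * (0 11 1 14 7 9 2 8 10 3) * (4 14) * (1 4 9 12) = (0 11 4 3)(1 9 2 8 10 14 7 12) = [11, 9, 8, 0, 3, 5, 6, 12, 10, 2, 14, 4, 1, 13, 7]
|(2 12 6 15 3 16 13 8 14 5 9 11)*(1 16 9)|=|(1 16 13 8 14 5)(2 12 6 15 3 9 11)|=42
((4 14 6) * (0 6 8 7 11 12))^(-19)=((0 6 4 14 8 7 11 12))^(-19)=(0 7 4 12 8 6 11 14)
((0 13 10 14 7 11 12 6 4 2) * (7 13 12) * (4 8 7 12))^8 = ((0 4 2)(6 8 7 11 12)(10 14 13))^8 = (0 2 4)(6 11 8 12 7)(10 13 14)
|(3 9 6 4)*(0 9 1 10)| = 7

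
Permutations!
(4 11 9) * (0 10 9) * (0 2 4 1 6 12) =(0 10 9 1 6 12)(2 4 11) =[10, 6, 4, 3, 11, 5, 12, 7, 8, 1, 9, 2, 0]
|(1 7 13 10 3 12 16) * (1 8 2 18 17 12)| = |(1 7 13 10 3)(2 18 17 12 16 8)| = 30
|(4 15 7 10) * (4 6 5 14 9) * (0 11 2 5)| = |(0 11 2 5 14 9 4 15 7 10 6)| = 11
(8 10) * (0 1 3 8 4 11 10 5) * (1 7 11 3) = [7, 1, 2, 8, 3, 0, 6, 11, 5, 9, 4, 10] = (0 7 11 10 4 3 8 5)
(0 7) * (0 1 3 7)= (1 3 7)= [0, 3, 2, 7, 4, 5, 6, 1]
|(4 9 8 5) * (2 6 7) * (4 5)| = 3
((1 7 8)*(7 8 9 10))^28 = (7 9 10)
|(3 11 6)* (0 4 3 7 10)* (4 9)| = |(0 9 4 3 11 6 7 10)| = 8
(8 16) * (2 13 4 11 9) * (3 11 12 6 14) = [0, 1, 13, 11, 12, 5, 14, 7, 16, 2, 10, 9, 6, 4, 3, 15, 8] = (2 13 4 12 6 14 3 11 9)(8 16)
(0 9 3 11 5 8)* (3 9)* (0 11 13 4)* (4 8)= (0 3 13 8 11 5 4)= [3, 1, 2, 13, 0, 4, 6, 7, 11, 9, 10, 5, 12, 8]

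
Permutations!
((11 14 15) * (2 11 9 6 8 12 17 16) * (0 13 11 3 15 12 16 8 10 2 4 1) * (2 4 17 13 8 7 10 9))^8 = ((0 8 16 17 7 10 4 1)(2 3 15)(6 9)(11 14 12 13))^8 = (17)(2 15 3)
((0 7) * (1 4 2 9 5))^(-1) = (0 7)(1 5 9 2 4)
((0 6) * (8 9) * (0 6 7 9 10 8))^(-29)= (0 7 9)(8 10)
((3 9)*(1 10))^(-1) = ((1 10)(3 9))^(-1) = (1 10)(3 9)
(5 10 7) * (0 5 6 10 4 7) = (0 5 4 7 6 10) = [5, 1, 2, 3, 7, 4, 10, 6, 8, 9, 0]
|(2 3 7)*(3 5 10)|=5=|(2 5 10 3 7)|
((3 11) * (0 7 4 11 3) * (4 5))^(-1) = ((0 7 5 4 11))^(-1) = (0 11 4 5 7)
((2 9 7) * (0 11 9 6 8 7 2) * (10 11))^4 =(0 2)(6 10)(7 9)(8 11) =((0 10 11 9 2 6 8 7))^4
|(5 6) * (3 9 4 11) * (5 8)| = 12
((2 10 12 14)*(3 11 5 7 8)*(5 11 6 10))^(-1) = (2 14 12 10 6 3 8 7 5)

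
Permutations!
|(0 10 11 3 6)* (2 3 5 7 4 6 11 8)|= 10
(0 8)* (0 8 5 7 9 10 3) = (0 5 7 9 10 3) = [5, 1, 2, 0, 4, 7, 6, 9, 8, 10, 3]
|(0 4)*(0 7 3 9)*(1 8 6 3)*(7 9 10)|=6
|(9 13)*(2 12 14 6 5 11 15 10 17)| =18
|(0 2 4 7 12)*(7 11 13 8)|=8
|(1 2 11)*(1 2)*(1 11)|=|(1 11 2)|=3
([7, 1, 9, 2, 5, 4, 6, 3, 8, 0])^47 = [3, 1, 0, 9, 5, 4, 6, 2, 8, 7]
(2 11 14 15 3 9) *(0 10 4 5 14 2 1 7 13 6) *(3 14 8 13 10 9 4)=[9, 7, 11, 4, 5, 8, 0, 10, 13, 1, 3, 2, 12, 6, 15, 14]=(0 9 1 7 10 3 4 5 8 13 6)(2 11)(14 15)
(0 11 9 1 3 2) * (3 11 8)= (0 8 3 2)(1 11 9)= [8, 11, 0, 2, 4, 5, 6, 7, 3, 1, 10, 9]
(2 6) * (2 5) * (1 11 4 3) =[0, 11, 6, 1, 3, 2, 5, 7, 8, 9, 10, 4] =(1 11 4 3)(2 6 5)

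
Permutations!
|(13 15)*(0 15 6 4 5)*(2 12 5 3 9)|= |(0 15 13 6 4 3 9 2 12 5)|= 10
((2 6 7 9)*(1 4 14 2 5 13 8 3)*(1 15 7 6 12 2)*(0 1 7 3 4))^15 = (0 1)(2 12)(3 15)(4 14 7 9 5 13 8)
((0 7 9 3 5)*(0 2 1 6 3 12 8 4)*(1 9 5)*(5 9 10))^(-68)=((0 7 9 12 8 4)(1 6 3)(2 10 5))^(-68)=(0 8 9)(1 6 3)(2 10 5)(4 12 7)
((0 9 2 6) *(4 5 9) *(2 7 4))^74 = ((0 2 6)(4 5 9 7))^74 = (0 6 2)(4 9)(5 7)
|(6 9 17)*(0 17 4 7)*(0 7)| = 5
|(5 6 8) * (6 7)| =4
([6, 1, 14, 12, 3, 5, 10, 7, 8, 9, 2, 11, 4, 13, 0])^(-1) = (0 14 2 10 6)(3 4 12)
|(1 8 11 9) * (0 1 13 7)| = |(0 1 8 11 9 13 7)| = 7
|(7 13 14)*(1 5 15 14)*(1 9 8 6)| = |(1 5 15 14 7 13 9 8 6)| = 9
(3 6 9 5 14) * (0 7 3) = (0 7 3 6 9 5 14) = [7, 1, 2, 6, 4, 14, 9, 3, 8, 5, 10, 11, 12, 13, 0]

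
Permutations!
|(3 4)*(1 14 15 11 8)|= 10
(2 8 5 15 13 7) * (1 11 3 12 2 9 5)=(1 11 3 12 2 8)(5 15 13 7 9)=[0, 11, 8, 12, 4, 15, 6, 9, 1, 5, 10, 3, 2, 7, 14, 13]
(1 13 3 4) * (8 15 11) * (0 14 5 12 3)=(0 14 5 12 3 4 1 13)(8 15 11)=[14, 13, 2, 4, 1, 12, 6, 7, 15, 9, 10, 8, 3, 0, 5, 11]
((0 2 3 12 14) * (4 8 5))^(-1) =((0 2 3 12 14)(4 8 5))^(-1) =(0 14 12 3 2)(4 5 8)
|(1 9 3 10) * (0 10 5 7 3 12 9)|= 6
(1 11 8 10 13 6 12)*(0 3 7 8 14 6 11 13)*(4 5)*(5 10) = (0 3 7 8 5 4 10)(1 13 11 14 6 12) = [3, 13, 2, 7, 10, 4, 12, 8, 5, 9, 0, 14, 1, 11, 6]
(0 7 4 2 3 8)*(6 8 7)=(0 6 8)(2 3 7 4)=[6, 1, 3, 7, 2, 5, 8, 4, 0]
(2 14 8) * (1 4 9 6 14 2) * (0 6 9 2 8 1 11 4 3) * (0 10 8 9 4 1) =(0 6 14)(1 3 10 8 11)(2 9 4) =[6, 3, 9, 10, 2, 5, 14, 7, 11, 4, 8, 1, 12, 13, 0]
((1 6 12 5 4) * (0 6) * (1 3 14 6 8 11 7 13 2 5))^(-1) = ((0 8 11 7 13 2 5 4 3 14 6 12 1))^(-1) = (0 1 12 6 14 3 4 5 2 13 7 11 8)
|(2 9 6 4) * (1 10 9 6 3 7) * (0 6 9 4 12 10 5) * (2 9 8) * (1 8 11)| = 13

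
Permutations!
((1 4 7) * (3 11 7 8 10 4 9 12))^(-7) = (1 7 11 3 12 9)(4 10 8)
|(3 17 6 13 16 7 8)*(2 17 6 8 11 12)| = 10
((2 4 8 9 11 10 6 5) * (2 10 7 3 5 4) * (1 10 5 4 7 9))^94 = ((1 10 6 7 3 4 8)(9 11))^94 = (11)(1 7 8 6 4 10 3)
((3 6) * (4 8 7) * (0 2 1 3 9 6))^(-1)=(0 3 1 2)(4 7 8)(6 9)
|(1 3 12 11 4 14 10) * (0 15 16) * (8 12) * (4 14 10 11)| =|(0 15 16)(1 3 8 12 4 10)(11 14)| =6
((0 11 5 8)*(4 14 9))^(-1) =(0 8 5 11)(4 9 14)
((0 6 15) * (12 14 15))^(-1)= (0 15 14 12 6)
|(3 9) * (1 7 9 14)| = 5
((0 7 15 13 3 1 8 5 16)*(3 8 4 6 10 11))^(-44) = (0 5 13 7 16 8 15)(1 11 6)(3 10 4)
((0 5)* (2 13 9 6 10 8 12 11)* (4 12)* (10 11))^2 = (2 9 11 13 6)(4 10)(8 12)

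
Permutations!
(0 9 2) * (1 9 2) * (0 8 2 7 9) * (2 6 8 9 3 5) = (0 7 3 5 2 9 1)(6 8) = [7, 0, 9, 5, 4, 2, 8, 3, 6, 1]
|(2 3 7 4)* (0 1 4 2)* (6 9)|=6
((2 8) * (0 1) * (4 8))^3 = (8)(0 1)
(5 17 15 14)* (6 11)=[0, 1, 2, 3, 4, 17, 11, 7, 8, 9, 10, 6, 12, 13, 5, 14, 16, 15]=(5 17 15 14)(6 11)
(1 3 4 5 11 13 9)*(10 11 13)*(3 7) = (1 7 3 4 5 13 9)(10 11) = [0, 7, 2, 4, 5, 13, 6, 3, 8, 1, 11, 10, 12, 9]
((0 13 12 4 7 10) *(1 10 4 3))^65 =((0 13 12 3 1 10)(4 7))^65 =(0 10 1 3 12 13)(4 7)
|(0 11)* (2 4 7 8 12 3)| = 6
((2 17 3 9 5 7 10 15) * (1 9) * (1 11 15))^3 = (1 7 9 10 5)(2 11 17 15 3)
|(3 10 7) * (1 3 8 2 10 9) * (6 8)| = 15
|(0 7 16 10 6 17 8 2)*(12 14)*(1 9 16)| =10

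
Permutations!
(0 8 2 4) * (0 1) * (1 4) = (0 8 2 1) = [8, 0, 1, 3, 4, 5, 6, 7, 2]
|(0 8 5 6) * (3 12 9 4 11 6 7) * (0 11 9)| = 6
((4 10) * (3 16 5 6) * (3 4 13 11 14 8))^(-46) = (3 4 14 5 13)(6 11 16 10 8)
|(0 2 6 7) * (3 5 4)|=12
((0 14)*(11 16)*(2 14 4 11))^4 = ((0 4 11 16 2 14))^4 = (0 2 11)(4 14 16)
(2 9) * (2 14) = (2 9 14) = [0, 1, 9, 3, 4, 5, 6, 7, 8, 14, 10, 11, 12, 13, 2]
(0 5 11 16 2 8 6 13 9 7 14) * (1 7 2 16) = [5, 7, 8, 3, 4, 11, 13, 14, 6, 2, 10, 1, 12, 9, 0, 15, 16] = (16)(0 5 11 1 7 14)(2 8 6 13 9)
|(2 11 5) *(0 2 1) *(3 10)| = 10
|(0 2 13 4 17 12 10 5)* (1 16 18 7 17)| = 12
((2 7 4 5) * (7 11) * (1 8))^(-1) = (1 8)(2 5 4 7 11)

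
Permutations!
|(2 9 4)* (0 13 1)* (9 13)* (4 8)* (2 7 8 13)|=12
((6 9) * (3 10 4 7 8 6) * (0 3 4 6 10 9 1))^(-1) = ((0 3 9 4 7 8 10 6 1))^(-1) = (0 1 6 10 8 7 4 9 3)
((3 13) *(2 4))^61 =((2 4)(3 13))^61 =(2 4)(3 13)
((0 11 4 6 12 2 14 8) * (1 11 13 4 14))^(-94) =((0 13 4 6 12 2 1 11 14 8))^(-94) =(0 1 4 14 12)(2 13 11 6 8)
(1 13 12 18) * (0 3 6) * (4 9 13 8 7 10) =(0 3 6)(1 8 7 10 4 9 13 12 18) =[3, 8, 2, 6, 9, 5, 0, 10, 7, 13, 4, 11, 18, 12, 14, 15, 16, 17, 1]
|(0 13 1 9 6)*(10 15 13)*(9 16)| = |(0 10 15 13 1 16 9 6)| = 8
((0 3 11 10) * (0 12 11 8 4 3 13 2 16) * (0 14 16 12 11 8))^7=(10 11)(14 16)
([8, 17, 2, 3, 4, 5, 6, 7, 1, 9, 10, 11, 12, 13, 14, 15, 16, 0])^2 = [1, 0, 2, 3, 4, 5, 6, 7, 17, 9, 10, 11, 12, 13, 14, 15, 16, 8]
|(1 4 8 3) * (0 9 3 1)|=3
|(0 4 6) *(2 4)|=4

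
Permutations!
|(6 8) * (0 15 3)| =|(0 15 3)(6 8)| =6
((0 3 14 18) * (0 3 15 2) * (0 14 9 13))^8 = (18)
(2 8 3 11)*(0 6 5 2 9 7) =(0 6 5 2 8 3 11 9 7) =[6, 1, 8, 11, 4, 2, 5, 0, 3, 7, 10, 9]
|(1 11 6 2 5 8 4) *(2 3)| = 8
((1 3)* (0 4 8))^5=(0 8 4)(1 3)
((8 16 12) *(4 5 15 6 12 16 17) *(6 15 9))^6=((4 5 9 6 12 8 17))^6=(4 17 8 12 6 9 5)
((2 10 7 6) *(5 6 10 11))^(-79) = ((2 11 5 6)(7 10))^(-79) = (2 11 5 6)(7 10)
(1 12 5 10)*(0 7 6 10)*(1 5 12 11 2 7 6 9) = (12)(0 6 10 5)(1 11 2 7 9) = [6, 11, 7, 3, 4, 0, 10, 9, 8, 1, 5, 2, 12]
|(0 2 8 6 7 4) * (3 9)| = |(0 2 8 6 7 4)(3 9)| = 6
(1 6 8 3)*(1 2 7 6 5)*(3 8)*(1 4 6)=(8)(1 5 4 6 3 2 7)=[0, 5, 7, 2, 6, 4, 3, 1, 8]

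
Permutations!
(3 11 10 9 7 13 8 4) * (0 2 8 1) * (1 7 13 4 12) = [2, 0, 8, 11, 3, 5, 6, 4, 12, 13, 9, 10, 1, 7] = (0 2 8 12 1)(3 11 10 9 13 7 4)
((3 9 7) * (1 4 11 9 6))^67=(1 7 4 3 11 6 9)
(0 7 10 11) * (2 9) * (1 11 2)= (0 7 10 2 9 1 11)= [7, 11, 9, 3, 4, 5, 6, 10, 8, 1, 2, 0]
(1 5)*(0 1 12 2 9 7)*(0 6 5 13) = (0 1 13)(2 9 7 6 5 12) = [1, 13, 9, 3, 4, 12, 5, 6, 8, 7, 10, 11, 2, 0]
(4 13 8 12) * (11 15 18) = (4 13 8 12)(11 15 18) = [0, 1, 2, 3, 13, 5, 6, 7, 12, 9, 10, 15, 4, 8, 14, 18, 16, 17, 11]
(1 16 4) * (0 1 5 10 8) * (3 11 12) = (0 1 16 4 5 10 8)(3 11 12) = [1, 16, 2, 11, 5, 10, 6, 7, 0, 9, 8, 12, 3, 13, 14, 15, 4]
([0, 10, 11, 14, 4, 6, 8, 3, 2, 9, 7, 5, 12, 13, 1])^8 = (1 3 10 14 7)(2 6 11 8 5)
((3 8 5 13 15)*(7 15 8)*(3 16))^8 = (16)(5 8 13)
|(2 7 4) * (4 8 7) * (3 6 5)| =6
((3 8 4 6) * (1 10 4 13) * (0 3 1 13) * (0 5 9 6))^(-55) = (13)(0 4 10 1 6 9 5 8 3)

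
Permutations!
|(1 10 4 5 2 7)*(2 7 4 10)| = 5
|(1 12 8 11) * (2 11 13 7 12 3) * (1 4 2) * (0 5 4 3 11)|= |(0 5 4 2)(1 11 3)(7 12 8 13)|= 12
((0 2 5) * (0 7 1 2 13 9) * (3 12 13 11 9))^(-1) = ((0 11 9)(1 2 5 7)(3 12 13))^(-1) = (0 9 11)(1 7 5 2)(3 13 12)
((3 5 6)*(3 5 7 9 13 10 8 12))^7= (13)(5 6)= ((3 7 9 13 10 8 12)(5 6))^7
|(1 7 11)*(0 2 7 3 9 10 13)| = |(0 2 7 11 1 3 9 10 13)| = 9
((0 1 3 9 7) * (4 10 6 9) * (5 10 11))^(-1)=((0 1 3 4 11 5 10 6 9 7))^(-1)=(0 7 9 6 10 5 11 4 3 1)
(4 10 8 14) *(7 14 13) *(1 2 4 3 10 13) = (1 2 4 13 7 14 3 10 8) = [0, 2, 4, 10, 13, 5, 6, 14, 1, 9, 8, 11, 12, 7, 3]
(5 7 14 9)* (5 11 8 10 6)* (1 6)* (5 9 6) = (1 5 7 14 6 9 11 8 10) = [0, 5, 2, 3, 4, 7, 9, 14, 10, 11, 1, 8, 12, 13, 6]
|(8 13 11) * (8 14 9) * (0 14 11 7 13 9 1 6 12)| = |(0 14 1 6 12)(7 13)(8 9)| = 10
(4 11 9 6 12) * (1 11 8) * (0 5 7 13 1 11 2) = [5, 2, 0, 3, 8, 7, 12, 13, 11, 6, 10, 9, 4, 1] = (0 5 7 13 1 2)(4 8 11 9 6 12)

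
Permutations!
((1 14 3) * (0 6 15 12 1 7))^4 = (0 1)(3 15)(6 14)(7 12)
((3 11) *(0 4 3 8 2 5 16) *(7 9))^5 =(0 2 3 16 8 4 5 11)(7 9)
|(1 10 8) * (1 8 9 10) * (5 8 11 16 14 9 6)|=|(5 8 11 16 14 9 10 6)|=8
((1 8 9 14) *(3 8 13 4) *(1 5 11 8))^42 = ((1 13 4 3)(5 11 8 9 14))^42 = (1 4)(3 13)(5 8 14 11 9)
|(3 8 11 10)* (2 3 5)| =6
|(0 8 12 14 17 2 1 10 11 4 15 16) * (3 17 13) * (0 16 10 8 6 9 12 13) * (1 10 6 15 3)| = 6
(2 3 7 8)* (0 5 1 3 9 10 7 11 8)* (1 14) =(0 5 14 1 3 11 8 2 9 10 7) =[5, 3, 9, 11, 4, 14, 6, 0, 2, 10, 7, 8, 12, 13, 1]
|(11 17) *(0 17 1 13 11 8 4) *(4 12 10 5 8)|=12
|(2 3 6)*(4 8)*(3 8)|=|(2 8 4 3 6)|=5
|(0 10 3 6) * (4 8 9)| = 12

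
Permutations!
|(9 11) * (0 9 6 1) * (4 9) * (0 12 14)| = 8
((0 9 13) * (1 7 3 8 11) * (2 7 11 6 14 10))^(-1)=(0 13 9)(1 11)(2 10 14 6 8 3 7)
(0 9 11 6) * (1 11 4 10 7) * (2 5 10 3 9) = [2, 11, 5, 9, 3, 10, 0, 1, 8, 4, 7, 6] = (0 2 5 10 7 1 11 6)(3 9 4)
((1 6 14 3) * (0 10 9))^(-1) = (0 9 10)(1 3 14 6) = ((0 10 9)(1 6 14 3))^(-1)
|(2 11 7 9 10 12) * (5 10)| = 7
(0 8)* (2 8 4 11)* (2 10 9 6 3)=[4, 1, 8, 2, 11, 5, 3, 7, 0, 6, 9, 10]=(0 4 11 10 9 6 3 2 8)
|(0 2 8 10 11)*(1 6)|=|(0 2 8 10 11)(1 6)|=10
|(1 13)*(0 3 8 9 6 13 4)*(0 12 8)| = |(0 3)(1 4 12 8 9 6 13)| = 14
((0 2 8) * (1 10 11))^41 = (0 8 2)(1 11 10)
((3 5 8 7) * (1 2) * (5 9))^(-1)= ((1 2)(3 9 5 8 7))^(-1)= (1 2)(3 7 8 5 9)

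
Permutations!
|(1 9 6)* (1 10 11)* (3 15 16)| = |(1 9 6 10 11)(3 15 16)| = 15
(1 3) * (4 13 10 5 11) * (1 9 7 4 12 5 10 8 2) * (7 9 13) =(1 3 13 8 2)(4 7)(5 11 12) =[0, 3, 1, 13, 7, 11, 6, 4, 2, 9, 10, 12, 5, 8]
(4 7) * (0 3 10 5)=(0 3 10 5)(4 7)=[3, 1, 2, 10, 7, 0, 6, 4, 8, 9, 5]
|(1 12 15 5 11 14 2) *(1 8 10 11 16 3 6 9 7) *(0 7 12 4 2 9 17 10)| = |(0 7 1 4 2 8)(3 6 17 10 11 14 9 12 15 5 16)| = 66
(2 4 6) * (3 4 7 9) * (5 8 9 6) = (2 7 6)(3 4 5 8 9) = [0, 1, 7, 4, 5, 8, 2, 6, 9, 3]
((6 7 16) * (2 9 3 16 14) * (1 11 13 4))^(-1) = ((1 11 13 4)(2 9 3 16 6 7 14))^(-1) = (1 4 13 11)(2 14 7 6 16 3 9)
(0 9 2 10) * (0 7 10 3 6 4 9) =(2 3 6 4 9)(7 10) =[0, 1, 3, 6, 9, 5, 4, 10, 8, 2, 7]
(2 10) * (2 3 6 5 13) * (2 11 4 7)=(2 10 3 6 5 13 11 4 7)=[0, 1, 10, 6, 7, 13, 5, 2, 8, 9, 3, 4, 12, 11]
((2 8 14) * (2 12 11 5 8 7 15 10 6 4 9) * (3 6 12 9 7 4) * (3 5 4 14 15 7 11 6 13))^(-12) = (15)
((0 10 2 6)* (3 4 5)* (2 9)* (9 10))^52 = ((10)(0 9 2 6)(3 4 5))^52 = (10)(3 4 5)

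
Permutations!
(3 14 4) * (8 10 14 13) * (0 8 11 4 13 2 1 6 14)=[8, 6, 1, 2, 3, 5, 14, 7, 10, 9, 0, 4, 12, 11, 13]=(0 8 10)(1 6 14 13 11 4 3 2)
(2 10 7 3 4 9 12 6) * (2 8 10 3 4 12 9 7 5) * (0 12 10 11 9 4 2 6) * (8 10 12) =[8, 1, 3, 12, 7, 6, 10, 2, 11, 4, 5, 9, 0] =(0 8 11 9 4 7 2 3 12)(5 6 10)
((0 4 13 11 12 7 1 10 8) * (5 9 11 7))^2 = (0 13 1 8 4 7 10)(5 11)(9 12)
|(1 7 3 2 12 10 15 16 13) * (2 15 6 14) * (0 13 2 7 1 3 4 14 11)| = 30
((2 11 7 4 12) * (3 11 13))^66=((2 13 3 11 7 4 12))^66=(2 11 12 3 4 13 7)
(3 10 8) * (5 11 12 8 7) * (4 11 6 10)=(3 4 11 12 8)(5 6 10 7)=[0, 1, 2, 4, 11, 6, 10, 5, 3, 9, 7, 12, 8]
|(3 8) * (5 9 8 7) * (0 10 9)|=7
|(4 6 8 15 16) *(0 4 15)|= |(0 4 6 8)(15 16)|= 4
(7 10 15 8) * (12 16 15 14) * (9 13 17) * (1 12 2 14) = (1 12 16 15 8 7 10)(2 14)(9 13 17) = [0, 12, 14, 3, 4, 5, 6, 10, 7, 13, 1, 11, 16, 17, 2, 8, 15, 9]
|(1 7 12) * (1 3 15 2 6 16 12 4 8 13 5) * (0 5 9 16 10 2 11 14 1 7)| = |(0 5 7 4 8 13 9 16 12 3 15 11 14 1)(2 6 10)| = 42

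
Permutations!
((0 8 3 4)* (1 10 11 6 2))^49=((0 8 3 4)(1 10 11 6 2))^49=(0 8 3 4)(1 2 6 11 10)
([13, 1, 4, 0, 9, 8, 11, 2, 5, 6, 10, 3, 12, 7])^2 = [7, 1, 9, 13, 6, 5, 3, 4, 8, 11, 10, 0, 12, 2]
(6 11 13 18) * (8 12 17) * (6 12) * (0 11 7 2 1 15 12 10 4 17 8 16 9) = [11, 15, 1, 3, 17, 5, 7, 2, 6, 0, 4, 13, 8, 18, 14, 12, 9, 16, 10] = (0 11 13 18 10 4 17 16 9)(1 15 12 8 6 7 2)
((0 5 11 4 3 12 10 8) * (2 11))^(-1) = ((0 5 2 11 4 3 12 10 8))^(-1) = (0 8 10 12 3 4 11 2 5)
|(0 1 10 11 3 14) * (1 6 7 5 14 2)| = |(0 6 7 5 14)(1 10 11 3 2)| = 5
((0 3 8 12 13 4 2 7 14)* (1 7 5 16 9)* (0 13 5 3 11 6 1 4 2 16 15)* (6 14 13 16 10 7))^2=((0 11 14 16 9 4 10 7 13 2 3 8 12 5 15)(1 6))^2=(0 14 9 10 13 3 12 15 11 16 4 7 2 8 5)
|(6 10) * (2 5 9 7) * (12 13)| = |(2 5 9 7)(6 10)(12 13)| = 4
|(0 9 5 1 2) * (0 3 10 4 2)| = |(0 9 5 1)(2 3 10 4)| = 4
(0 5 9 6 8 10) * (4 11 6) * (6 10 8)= (0 5 9 4 11 10)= [5, 1, 2, 3, 11, 9, 6, 7, 8, 4, 0, 10]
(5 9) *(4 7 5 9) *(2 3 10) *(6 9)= (2 3 10)(4 7 5)(6 9)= [0, 1, 3, 10, 7, 4, 9, 5, 8, 6, 2]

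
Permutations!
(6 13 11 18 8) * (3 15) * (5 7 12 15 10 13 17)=(3 10 13 11 18 8 6 17 5 7 12 15)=[0, 1, 2, 10, 4, 7, 17, 12, 6, 9, 13, 18, 15, 11, 14, 3, 16, 5, 8]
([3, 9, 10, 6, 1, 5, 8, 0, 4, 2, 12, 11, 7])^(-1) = (0 7 12 10 2 9 1 4 8 6 3)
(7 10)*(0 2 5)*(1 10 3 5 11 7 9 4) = (0 2 11 7 3 5)(1 10 9 4) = [2, 10, 11, 5, 1, 0, 6, 3, 8, 4, 9, 7]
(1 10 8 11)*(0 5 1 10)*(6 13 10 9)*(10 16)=(0 5 1)(6 13 16 10 8 11 9)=[5, 0, 2, 3, 4, 1, 13, 7, 11, 6, 8, 9, 12, 16, 14, 15, 10]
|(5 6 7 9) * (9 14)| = |(5 6 7 14 9)| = 5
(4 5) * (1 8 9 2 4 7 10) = (1 8 9 2 4 5 7 10) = [0, 8, 4, 3, 5, 7, 6, 10, 9, 2, 1]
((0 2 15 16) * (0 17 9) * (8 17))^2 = ((0 2 15 16 8 17 9))^2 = (0 15 8 9 2 16 17)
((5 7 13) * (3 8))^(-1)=((3 8)(5 7 13))^(-1)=(3 8)(5 13 7)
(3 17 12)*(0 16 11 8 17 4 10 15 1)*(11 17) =(0 16 17 12 3 4 10 15 1)(8 11) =[16, 0, 2, 4, 10, 5, 6, 7, 11, 9, 15, 8, 3, 13, 14, 1, 17, 12]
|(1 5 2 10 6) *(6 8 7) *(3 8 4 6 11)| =12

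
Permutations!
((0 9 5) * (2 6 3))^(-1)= (0 5 9)(2 3 6)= ((0 9 5)(2 6 3))^(-1)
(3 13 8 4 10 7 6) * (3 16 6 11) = (3 13 8 4 10 7 11)(6 16) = [0, 1, 2, 13, 10, 5, 16, 11, 4, 9, 7, 3, 12, 8, 14, 15, 6]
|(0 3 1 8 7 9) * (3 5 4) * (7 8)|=7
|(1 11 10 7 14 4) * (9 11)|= 7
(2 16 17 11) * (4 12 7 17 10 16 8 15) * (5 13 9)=(2 8 15 4 12 7 17 11)(5 13 9)(10 16)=[0, 1, 8, 3, 12, 13, 6, 17, 15, 5, 16, 2, 7, 9, 14, 4, 10, 11]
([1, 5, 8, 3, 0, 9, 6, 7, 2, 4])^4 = [4, 0, 2, 3, 9, 1, 6, 7, 8, 5]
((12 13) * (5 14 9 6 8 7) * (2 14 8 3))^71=(2 14 9 6 3)(5 7 8)(12 13)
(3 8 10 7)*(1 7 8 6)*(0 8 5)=(0 8 10 5)(1 7 3 6)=[8, 7, 2, 6, 4, 0, 1, 3, 10, 9, 5]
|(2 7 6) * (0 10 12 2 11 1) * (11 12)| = 4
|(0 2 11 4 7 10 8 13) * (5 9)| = 8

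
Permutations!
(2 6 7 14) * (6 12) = [0, 1, 12, 3, 4, 5, 7, 14, 8, 9, 10, 11, 6, 13, 2] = (2 12 6 7 14)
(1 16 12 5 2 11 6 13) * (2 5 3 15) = [0, 16, 11, 15, 4, 5, 13, 7, 8, 9, 10, 6, 3, 1, 14, 2, 12] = (1 16 12 3 15 2 11 6 13)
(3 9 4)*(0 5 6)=(0 5 6)(3 9 4)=[5, 1, 2, 9, 3, 6, 0, 7, 8, 4]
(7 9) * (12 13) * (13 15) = (7 9)(12 15 13) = [0, 1, 2, 3, 4, 5, 6, 9, 8, 7, 10, 11, 15, 12, 14, 13]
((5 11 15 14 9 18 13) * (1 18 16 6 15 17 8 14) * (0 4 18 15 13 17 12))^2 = ((0 4 18 17 8 14 9 16 6 13 5 11 12)(1 15))^2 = (0 18 8 9 6 5 12 4 17 14 16 13 11)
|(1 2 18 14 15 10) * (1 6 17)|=|(1 2 18 14 15 10 6 17)|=8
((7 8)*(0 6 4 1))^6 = ((0 6 4 1)(7 8))^6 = (8)(0 4)(1 6)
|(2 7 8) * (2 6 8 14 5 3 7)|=4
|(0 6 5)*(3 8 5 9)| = |(0 6 9 3 8 5)| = 6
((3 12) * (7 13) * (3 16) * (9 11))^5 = ((3 12 16)(7 13)(9 11))^5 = (3 16 12)(7 13)(9 11)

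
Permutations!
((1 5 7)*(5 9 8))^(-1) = (1 7 5 8 9)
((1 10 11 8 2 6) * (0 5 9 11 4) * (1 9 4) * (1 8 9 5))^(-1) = (0 4 5 6 2 8 10 1)(9 11)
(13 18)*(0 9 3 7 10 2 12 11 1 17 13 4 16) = (0 9 3 7 10 2 12 11 1 17 13 18 4 16) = [9, 17, 12, 7, 16, 5, 6, 10, 8, 3, 2, 1, 11, 18, 14, 15, 0, 13, 4]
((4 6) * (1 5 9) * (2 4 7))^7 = ((1 5 9)(2 4 6 7))^7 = (1 5 9)(2 7 6 4)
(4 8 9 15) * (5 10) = [0, 1, 2, 3, 8, 10, 6, 7, 9, 15, 5, 11, 12, 13, 14, 4] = (4 8 9 15)(5 10)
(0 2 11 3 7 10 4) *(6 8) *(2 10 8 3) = [10, 1, 11, 7, 0, 5, 3, 8, 6, 9, 4, 2] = (0 10 4)(2 11)(3 7 8 6)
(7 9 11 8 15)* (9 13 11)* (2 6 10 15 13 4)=(2 6 10 15 7 4)(8 13 11)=[0, 1, 6, 3, 2, 5, 10, 4, 13, 9, 15, 8, 12, 11, 14, 7]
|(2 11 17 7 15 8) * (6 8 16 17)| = |(2 11 6 8)(7 15 16 17)| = 4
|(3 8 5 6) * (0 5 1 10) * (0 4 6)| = |(0 5)(1 10 4 6 3 8)| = 6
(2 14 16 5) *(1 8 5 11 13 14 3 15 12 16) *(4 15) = (1 8 5 2 3 4 15 12 16 11 13 14) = [0, 8, 3, 4, 15, 2, 6, 7, 5, 9, 10, 13, 16, 14, 1, 12, 11]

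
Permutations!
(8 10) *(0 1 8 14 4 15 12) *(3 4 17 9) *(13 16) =(0 1 8 10 14 17 9 3 4 15 12)(13 16) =[1, 8, 2, 4, 15, 5, 6, 7, 10, 3, 14, 11, 0, 16, 17, 12, 13, 9]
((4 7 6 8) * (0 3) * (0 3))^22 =((4 7 6 8))^22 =(4 6)(7 8)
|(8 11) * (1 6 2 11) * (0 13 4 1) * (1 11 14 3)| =5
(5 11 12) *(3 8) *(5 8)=(3 5 11 12 8)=[0, 1, 2, 5, 4, 11, 6, 7, 3, 9, 10, 12, 8]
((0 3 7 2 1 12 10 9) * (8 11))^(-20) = (0 1)(2 9)(3 12)(7 10)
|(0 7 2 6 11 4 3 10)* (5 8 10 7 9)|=30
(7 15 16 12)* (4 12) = (4 12 7 15 16) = [0, 1, 2, 3, 12, 5, 6, 15, 8, 9, 10, 11, 7, 13, 14, 16, 4]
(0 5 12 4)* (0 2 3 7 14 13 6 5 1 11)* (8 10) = (0 1 11)(2 3 7 14 13 6 5 12 4)(8 10) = [1, 11, 3, 7, 2, 12, 5, 14, 10, 9, 8, 0, 4, 6, 13]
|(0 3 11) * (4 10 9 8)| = 12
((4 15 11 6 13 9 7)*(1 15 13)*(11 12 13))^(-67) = (1 7 15 4 12 11 13 6 9)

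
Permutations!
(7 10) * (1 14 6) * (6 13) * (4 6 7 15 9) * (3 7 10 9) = [0, 14, 2, 7, 6, 5, 1, 9, 8, 4, 15, 11, 12, 10, 13, 3] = (1 14 13 10 15 3 7 9 4 6)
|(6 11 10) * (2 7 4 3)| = |(2 7 4 3)(6 11 10)| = 12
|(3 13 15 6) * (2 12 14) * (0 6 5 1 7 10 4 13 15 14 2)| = 22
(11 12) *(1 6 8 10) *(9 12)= (1 6 8 10)(9 12 11)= [0, 6, 2, 3, 4, 5, 8, 7, 10, 12, 1, 9, 11]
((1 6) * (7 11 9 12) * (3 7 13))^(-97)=((1 6)(3 7 11 9 12 13))^(-97)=(1 6)(3 13 12 9 11 7)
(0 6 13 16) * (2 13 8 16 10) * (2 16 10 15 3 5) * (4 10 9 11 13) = (0 6 8 9 11 13 15 3 5 2 4 10 16) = [6, 1, 4, 5, 10, 2, 8, 7, 9, 11, 16, 13, 12, 15, 14, 3, 0]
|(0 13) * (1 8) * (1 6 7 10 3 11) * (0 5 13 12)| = 14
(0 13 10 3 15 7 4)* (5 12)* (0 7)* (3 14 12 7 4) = (0 13 10 14 12 5 7 3 15) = [13, 1, 2, 15, 4, 7, 6, 3, 8, 9, 14, 11, 5, 10, 12, 0]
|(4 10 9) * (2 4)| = 4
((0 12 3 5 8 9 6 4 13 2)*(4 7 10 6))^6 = (0 4 5)(2 9 3)(8 12 13)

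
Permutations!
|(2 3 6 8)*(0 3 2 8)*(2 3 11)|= 5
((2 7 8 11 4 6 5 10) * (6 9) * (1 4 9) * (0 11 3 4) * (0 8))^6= ((0 11 9 6 5 10 2 7)(1 8 3 4))^6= (0 2 5 9)(1 3)(4 8)(6 11 7 10)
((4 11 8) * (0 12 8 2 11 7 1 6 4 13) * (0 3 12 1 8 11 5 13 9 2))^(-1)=(0 11 12 3 13 5 2 9 8 7 4 6 1)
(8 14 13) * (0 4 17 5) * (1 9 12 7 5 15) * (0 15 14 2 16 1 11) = [4, 9, 16, 3, 17, 15, 6, 5, 2, 12, 10, 0, 7, 8, 13, 11, 1, 14] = (0 4 17 14 13 8 2 16 1 9 12 7 5 15 11)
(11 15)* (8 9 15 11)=(8 9 15)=[0, 1, 2, 3, 4, 5, 6, 7, 9, 15, 10, 11, 12, 13, 14, 8]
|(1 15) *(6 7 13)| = 6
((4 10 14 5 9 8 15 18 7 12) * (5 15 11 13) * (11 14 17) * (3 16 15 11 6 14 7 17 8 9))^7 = ((3 16 15 18 17 6 14 11 13 5)(4 10 8 7 12))^7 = (3 11 17 16 13 6 15 5 14 18)(4 8 12 10 7)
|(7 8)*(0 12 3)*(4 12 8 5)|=|(0 8 7 5 4 12 3)|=7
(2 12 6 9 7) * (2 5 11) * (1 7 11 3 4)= (1 7 5 3 4)(2 12 6 9 11)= [0, 7, 12, 4, 1, 3, 9, 5, 8, 11, 10, 2, 6]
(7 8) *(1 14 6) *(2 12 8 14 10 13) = (1 10 13 2 12 8 7 14 6) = [0, 10, 12, 3, 4, 5, 1, 14, 7, 9, 13, 11, 8, 2, 6]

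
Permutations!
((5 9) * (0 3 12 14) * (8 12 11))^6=((0 3 11 8 12 14)(5 9))^6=(14)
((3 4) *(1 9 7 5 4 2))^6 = ((1 9 7 5 4 3 2))^6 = (1 2 3 4 5 7 9)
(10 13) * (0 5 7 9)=[5, 1, 2, 3, 4, 7, 6, 9, 8, 0, 13, 11, 12, 10]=(0 5 7 9)(10 13)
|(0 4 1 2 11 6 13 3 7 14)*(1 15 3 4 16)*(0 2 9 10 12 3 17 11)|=|(0 16 1 9 10 12 3 7 14 2)(4 15 17 11 6 13)|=30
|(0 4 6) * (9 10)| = 6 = |(0 4 6)(9 10)|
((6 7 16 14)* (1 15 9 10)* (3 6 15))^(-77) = (1 16 10 7 9 6 15 3 14)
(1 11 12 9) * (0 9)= (0 9 1 11 12)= [9, 11, 2, 3, 4, 5, 6, 7, 8, 1, 10, 12, 0]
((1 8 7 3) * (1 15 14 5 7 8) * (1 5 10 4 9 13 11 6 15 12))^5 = (4 15 13 10 6 9 14 11)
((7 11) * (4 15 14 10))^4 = (15)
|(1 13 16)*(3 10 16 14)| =6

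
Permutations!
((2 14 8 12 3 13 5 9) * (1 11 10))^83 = (1 10 11)(2 12 5 14 3 9 8 13)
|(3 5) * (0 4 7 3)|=|(0 4 7 3 5)|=5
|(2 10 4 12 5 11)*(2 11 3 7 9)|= 8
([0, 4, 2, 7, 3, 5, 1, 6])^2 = (1 3 6 4 7)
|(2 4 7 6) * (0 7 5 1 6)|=|(0 7)(1 6 2 4 5)|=10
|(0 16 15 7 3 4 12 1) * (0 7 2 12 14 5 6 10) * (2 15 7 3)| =|(0 16 7 2 12 1 3 4 14 5 6 10)| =12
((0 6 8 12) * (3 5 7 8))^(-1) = (0 12 8 7 5 3 6)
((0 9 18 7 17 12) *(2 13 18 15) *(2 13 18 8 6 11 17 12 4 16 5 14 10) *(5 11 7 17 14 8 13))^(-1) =(0 12 7 6 8 5 15 9)(2 10 14 11 16 4 17 18)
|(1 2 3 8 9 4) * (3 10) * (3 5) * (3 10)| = 6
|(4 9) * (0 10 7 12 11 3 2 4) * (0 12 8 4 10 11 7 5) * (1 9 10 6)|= 13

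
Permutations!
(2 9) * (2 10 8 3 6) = (2 9 10 8 3 6) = [0, 1, 9, 6, 4, 5, 2, 7, 3, 10, 8]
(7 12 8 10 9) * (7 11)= (7 12 8 10 9 11)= [0, 1, 2, 3, 4, 5, 6, 12, 10, 11, 9, 7, 8]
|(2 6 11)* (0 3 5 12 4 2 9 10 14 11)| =|(0 3 5 12 4 2 6)(9 10 14 11)| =28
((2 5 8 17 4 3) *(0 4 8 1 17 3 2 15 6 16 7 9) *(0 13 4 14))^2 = ((0 14)(1 17 8 3 15 6 16 7 9 13 4 2 5))^2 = (1 8 15 16 9 4 5 17 3 6 7 13 2)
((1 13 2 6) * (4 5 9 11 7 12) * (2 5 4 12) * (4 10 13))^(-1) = (1 6 2 7 11 9 5 13 10 4) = ((1 4 10 13 5 9 11 7 2 6))^(-1)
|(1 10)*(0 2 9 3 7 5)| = 6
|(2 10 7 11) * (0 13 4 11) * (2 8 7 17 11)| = |(0 13 4 2 10 17 11 8 7)| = 9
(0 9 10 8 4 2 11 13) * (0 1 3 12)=[9, 3, 11, 12, 2, 5, 6, 7, 4, 10, 8, 13, 0, 1]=(0 9 10 8 4 2 11 13 1 3 12)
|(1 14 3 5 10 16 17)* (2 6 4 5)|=|(1 14 3 2 6 4 5 10 16 17)|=10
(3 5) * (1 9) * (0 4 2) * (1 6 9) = (0 4 2)(3 5)(6 9) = [4, 1, 0, 5, 2, 3, 9, 7, 8, 6]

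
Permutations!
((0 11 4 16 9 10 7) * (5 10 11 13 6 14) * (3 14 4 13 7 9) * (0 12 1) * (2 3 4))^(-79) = ((0 7 12 1)(2 3 14 5 10 9 11 13 6)(4 16))^(-79) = (0 7 12 1)(2 14 10 11 6 3 5 9 13)(4 16)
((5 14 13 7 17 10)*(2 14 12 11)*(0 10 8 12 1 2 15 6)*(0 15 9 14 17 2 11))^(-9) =(0 11 7 12 1 13 8 5 14 17 10 9 2)(6 15)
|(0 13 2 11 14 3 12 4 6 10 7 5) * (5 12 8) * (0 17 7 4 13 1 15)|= 30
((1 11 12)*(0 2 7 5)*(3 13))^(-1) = (0 5 7 2)(1 12 11)(3 13)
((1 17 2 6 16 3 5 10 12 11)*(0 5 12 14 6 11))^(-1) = (0 12 3 16 6 14 10 5)(1 11 2 17)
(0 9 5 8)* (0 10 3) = (0 9 5 8 10 3) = [9, 1, 2, 0, 4, 8, 6, 7, 10, 5, 3]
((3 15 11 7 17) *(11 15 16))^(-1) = ((3 16 11 7 17))^(-1) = (3 17 7 11 16)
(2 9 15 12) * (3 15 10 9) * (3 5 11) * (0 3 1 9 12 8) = (0 3 15 8)(1 9 10 12 2 5 11) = [3, 9, 5, 15, 4, 11, 6, 7, 0, 10, 12, 1, 2, 13, 14, 8]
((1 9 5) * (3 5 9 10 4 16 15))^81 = (1 15 10 3 4 5 16)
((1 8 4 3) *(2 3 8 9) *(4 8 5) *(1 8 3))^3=(9)(3 8)(4 5)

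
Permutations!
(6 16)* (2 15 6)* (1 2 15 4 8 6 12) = (1 2 4 8 6 16 15 12) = [0, 2, 4, 3, 8, 5, 16, 7, 6, 9, 10, 11, 1, 13, 14, 12, 15]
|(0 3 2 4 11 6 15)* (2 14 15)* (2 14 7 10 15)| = 5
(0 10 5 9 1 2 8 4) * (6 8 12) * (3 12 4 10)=(0 3 12 6 8 10 5 9 1 2 4)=[3, 2, 4, 12, 0, 9, 8, 7, 10, 1, 5, 11, 6]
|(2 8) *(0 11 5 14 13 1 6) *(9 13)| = 8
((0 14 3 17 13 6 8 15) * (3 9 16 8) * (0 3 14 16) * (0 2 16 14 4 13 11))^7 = (0 3 16 14 17 8 9 11 15 2)(4 13 6)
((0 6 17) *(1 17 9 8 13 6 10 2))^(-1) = ((0 10 2 1 17)(6 9 8 13))^(-1) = (0 17 1 2 10)(6 13 8 9)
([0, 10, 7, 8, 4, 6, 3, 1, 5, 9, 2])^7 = (1 7 2 10)(3 6 5 8)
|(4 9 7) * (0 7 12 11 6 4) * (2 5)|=10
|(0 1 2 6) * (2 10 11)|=|(0 1 10 11 2 6)|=6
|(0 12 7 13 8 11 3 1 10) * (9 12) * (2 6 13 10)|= 35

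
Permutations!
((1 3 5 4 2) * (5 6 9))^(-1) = (1 2 4 5 9 6 3)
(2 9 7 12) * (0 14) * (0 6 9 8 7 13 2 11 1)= [14, 0, 8, 3, 4, 5, 9, 12, 7, 13, 10, 1, 11, 2, 6]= (0 14 6 9 13 2 8 7 12 11 1)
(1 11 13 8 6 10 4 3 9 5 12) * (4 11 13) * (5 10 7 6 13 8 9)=(1 8 13 9 10 11 4 3 5 12)(6 7)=[0, 8, 2, 5, 3, 12, 7, 6, 13, 10, 11, 4, 1, 9]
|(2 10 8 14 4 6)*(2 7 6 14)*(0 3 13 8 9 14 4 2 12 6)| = |(0 3 13 8 12 6 7)(2 10 9 14)| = 28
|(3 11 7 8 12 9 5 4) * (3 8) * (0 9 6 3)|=10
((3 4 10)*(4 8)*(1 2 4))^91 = ((1 2 4 10 3 8))^91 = (1 2 4 10 3 8)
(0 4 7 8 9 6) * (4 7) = [7, 1, 2, 3, 4, 5, 0, 8, 9, 6] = (0 7 8 9 6)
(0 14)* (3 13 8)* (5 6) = (0 14)(3 13 8)(5 6) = [14, 1, 2, 13, 4, 6, 5, 7, 3, 9, 10, 11, 12, 8, 0]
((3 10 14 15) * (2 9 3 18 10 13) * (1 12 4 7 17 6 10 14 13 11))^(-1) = ((1 12 4 7 17 6 10 13 2 9 3 11)(14 15 18))^(-1) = (1 11 3 9 2 13 10 6 17 7 4 12)(14 18 15)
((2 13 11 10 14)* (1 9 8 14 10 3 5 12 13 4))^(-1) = (1 4 2 14 8 9)(3 11 13 12 5)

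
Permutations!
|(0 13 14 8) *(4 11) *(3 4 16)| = |(0 13 14 8)(3 4 11 16)| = 4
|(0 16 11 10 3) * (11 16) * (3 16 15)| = |(0 11 10 16 15 3)| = 6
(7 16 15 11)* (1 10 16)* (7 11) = (1 10 16 15 7) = [0, 10, 2, 3, 4, 5, 6, 1, 8, 9, 16, 11, 12, 13, 14, 7, 15]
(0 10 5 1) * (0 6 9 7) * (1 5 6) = (0 10 6 9 7) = [10, 1, 2, 3, 4, 5, 9, 0, 8, 7, 6]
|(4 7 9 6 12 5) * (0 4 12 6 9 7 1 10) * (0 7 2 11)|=14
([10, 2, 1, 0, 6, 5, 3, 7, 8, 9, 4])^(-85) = (10)(1 2)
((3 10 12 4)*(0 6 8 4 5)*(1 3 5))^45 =((0 6 8 4 5)(1 3 10 12))^45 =(1 3 10 12)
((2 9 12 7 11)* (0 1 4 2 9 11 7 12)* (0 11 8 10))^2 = ((12)(0 1 4 2 8 10)(9 11))^2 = (12)(0 4 8)(1 2 10)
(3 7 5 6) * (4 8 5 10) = [0, 1, 2, 7, 8, 6, 3, 10, 5, 9, 4] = (3 7 10 4 8 5 6)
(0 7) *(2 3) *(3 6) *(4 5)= (0 7)(2 6 3)(4 5)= [7, 1, 6, 2, 5, 4, 3, 0]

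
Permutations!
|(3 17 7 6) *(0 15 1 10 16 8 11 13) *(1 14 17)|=|(0 15 14 17 7 6 3 1 10 16 8 11 13)|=13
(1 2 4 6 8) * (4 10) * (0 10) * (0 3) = (0 10 4 6 8 1 2 3) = [10, 2, 3, 0, 6, 5, 8, 7, 1, 9, 4]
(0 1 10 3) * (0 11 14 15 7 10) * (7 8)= (0 1)(3 11 14 15 8 7 10)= [1, 0, 2, 11, 4, 5, 6, 10, 7, 9, 3, 14, 12, 13, 15, 8]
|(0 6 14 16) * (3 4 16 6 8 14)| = |(0 8 14 6 3 4 16)| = 7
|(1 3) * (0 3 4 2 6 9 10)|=8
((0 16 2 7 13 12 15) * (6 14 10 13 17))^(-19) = ((0 16 2 7 17 6 14 10 13 12 15))^(-19) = (0 7 14 12 16 17 10 15 2 6 13)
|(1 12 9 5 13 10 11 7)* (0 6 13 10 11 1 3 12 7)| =28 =|(0 6 13 11)(1 7 3 12 9 5 10)|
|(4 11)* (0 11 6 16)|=|(0 11 4 6 16)|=5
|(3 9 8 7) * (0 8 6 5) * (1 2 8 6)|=|(0 6 5)(1 2 8 7 3 9)|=6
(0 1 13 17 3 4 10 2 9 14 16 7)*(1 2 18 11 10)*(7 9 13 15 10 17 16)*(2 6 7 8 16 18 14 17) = (0 6 7)(1 15 10 14 8 16 9 17 3 4)(2 13 18 11) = [6, 15, 13, 4, 1, 5, 7, 0, 16, 17, 14, 2, 12, 18, 8, 10, 9, 3, 11]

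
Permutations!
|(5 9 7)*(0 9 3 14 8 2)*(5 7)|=7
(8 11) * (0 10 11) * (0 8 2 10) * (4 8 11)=(2 10 4 8 11)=[0, 1, 10, 3, 8, 5, 6, 7, 11, 9, 4, 2]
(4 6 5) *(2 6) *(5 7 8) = (2 6 7 8 5 4) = [0, 1, 6, 3, 2, 4, 7, 8, 5]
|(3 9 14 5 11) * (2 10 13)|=|(2 10 13)(3 9 14 5 11)|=15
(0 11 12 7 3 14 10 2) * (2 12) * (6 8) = (0 11 2)(3 14 10 12 7)(6 8) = [11, 1, 0, 14, 4, 5, 8, 3, 6, 9, 12, 2, 7, 13, 10]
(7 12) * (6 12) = [0, 1, 2, 3, 4, 5, 12, 6, 8, 9, 10, 11, 7] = (6 12 7)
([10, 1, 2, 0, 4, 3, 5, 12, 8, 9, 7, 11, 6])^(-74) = [12, 1, 2, 7, 4, 10, 0, 5, 8, 9, 6, 11, 3]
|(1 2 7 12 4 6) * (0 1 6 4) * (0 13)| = |(0 1 2 7 12 13)| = 6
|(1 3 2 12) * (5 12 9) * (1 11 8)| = 8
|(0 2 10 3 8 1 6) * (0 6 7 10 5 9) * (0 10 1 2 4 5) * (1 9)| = 10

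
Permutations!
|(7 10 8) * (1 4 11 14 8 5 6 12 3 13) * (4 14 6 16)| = |(1 14 8 7 10 5 16 4 11 6 12 3 13)| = 13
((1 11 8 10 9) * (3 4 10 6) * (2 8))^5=((1 11 2 8 6 3 4 10 9))^5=(1 3 11 4 2 10 8 9 6)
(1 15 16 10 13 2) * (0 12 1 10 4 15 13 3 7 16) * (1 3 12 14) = (0 14 1 13 2 10 12 3 7 16 4 15) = [14, 13, 10, 7, 15, 5, 6, 16, 8, 9, 12, 11, 3, 2, 1, 0, 4]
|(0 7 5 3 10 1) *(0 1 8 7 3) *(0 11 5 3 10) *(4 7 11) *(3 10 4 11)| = 6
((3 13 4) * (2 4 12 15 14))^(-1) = (2 14 15 12 13 3 4)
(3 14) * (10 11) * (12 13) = (3 14)(10 11)(12 13) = [0, 1, 2, 14, 4, 5, 6, 7, 8, 9, 11, 10, 13, 12, 3]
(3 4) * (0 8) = (0 8)(3 4) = [8, 1, 2, 4, 3, 5, 6, 7, 0]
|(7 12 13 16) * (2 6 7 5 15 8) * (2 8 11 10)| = |(2 6 7 12 13 16 5 15 11 10)| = 10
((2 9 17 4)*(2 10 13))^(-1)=((2 9 17 4 10 13))^(-1)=(2 13 10 4 17 9)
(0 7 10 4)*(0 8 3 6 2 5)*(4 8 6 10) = [7, 1, 5, 10, 6, 0, 2, 4, 3, 9, 8] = (0 7 4 6 2 5)(3 10 8)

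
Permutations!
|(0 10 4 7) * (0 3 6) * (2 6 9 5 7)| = 20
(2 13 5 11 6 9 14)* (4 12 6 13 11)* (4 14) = [0, 1, 11, 3, 12, 14, 9, 7, 8, 4, 10, 13, 6, 5, 2] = (2 11 13 5 14)(4 12 6 9)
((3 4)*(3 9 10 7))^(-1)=(3 7 10 9 4)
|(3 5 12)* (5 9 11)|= |(3 9 11 5 12)|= 5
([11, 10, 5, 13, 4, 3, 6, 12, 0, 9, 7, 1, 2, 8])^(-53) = [1, 7, 3, 8, 4, 13, 6, 2, 11, 9, 12, 10, 5, 0]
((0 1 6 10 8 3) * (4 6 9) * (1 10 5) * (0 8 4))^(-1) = (0 9 1 5 6 4 10)(3 8)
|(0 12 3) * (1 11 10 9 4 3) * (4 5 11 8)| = |(0 12 1 8 4 3)(5 11 10 9)| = 12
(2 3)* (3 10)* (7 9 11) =(2 10 3)(7 9 11) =[0, 1, 10, 2, 4, 5, 6, 9, 8, 11, 3, 7]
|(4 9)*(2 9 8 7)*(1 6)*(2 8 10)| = |(1 6)(2 9 4 10)(7 8)| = 4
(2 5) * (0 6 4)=[6, 1, 5, 3, 0, 2, 4]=(0 6 4)(2 5)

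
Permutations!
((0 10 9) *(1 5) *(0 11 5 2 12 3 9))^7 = (12)(0 10)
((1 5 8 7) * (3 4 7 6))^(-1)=(1 7 4 3 6 8 5)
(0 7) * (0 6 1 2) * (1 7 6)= (0 6 7 1 2)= [6, 2, 0, 3, 4, 5, 7, 1]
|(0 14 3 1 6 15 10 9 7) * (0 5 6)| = 12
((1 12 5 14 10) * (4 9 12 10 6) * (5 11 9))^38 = ((1 10)(4 5 14 6)(9 12 11))^38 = (4 14)(5 6)(9 11 12)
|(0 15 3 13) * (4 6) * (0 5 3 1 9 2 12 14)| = |(0 15 1 9 2 12 14)(3 13 5)(4 6)| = 42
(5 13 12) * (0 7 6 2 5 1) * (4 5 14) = (0 7 6 2 14 4 5 13 12 1) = [7, 0, 14, 3, 5, 13, 2, 6, 8, 9, 10, 11, 1, 12, 4]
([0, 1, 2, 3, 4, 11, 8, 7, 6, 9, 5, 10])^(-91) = [0, 1, 2, 3, 4, 10, 8, 7, 6, 9, 11, 5]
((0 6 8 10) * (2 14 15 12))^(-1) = (0 10 8 6)(2 12 15 14)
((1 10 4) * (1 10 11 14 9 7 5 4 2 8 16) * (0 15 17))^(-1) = ((0 15 17)(1 11 14 9 7 5 4 10 2 8 16))^(-1) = (0 17 15)(1 16 8 2 10 4 5 7 9 14 11)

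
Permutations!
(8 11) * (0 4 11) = (0 4 11 8) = [4, 1, 2, 3, 11, 5, 6, 7, 0, 9, 10, 8]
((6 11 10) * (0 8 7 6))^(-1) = (0 10 11 6 7 8)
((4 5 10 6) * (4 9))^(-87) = ((4 5 10 6 9))^(-87) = (4 6 5 9 10)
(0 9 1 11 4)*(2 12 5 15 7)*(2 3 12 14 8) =(0 9 1 11 4)(2 14 8)(3 12 5 15 7) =[9, 11, 14, 12, 0, 15, 6, 3, 2, 1, 10, 4, 5, 13, 8, 7]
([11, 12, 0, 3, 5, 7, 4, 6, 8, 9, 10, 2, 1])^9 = (1 12)(4 5 7 6)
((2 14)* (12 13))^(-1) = (2 14)(12 13)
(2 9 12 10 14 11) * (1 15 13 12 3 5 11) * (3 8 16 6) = (1 15 13 12 10 14)(2 9 8 16 6 3 5 11) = [0, 15, 9, 5, 4, 11, 3, 7, 16, 8, 14, 2, 10, 12, 1, 13, 6]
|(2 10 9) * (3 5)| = 6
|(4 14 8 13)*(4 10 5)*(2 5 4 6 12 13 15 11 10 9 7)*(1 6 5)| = 42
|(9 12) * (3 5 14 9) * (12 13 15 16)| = |(3 5 14 9 13 15 16 12)| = 8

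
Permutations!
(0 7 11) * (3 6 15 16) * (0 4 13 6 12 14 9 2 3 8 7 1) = (0 1)(2 3 12 14 9)(4 13 6 15 16 8 7 11) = [1, 0, 3, 12, 13, 5, 15, 11, 7, 2, 10, 4, 14, 6, 9, 16, 8]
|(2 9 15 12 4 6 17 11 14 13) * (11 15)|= 5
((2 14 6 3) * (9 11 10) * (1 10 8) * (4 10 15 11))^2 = ((1 15 11 8)(2 14 6 3)(4 10 9))^2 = (1 11)(2 6)(3 14)(4 9 10)(8 15)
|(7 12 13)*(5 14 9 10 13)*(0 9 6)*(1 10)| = |(0 9 1 10 13 7 12 5 14 6)| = 10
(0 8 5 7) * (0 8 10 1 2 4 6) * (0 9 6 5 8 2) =(0 10 1)(2 4 5 7)(6 9) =[10, 0, 4, 3, 5, 7, 9, 2, 8, 6, 1]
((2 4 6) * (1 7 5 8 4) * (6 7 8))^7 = (8)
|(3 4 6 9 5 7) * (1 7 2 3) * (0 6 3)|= 10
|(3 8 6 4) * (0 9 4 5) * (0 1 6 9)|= |(1 6 5)(3 8 9 4)|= 12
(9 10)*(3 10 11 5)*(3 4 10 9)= (3 9 11 5 4 10)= [0, 1, 2, 9, 10, 4, 6, 7, 8, 11, 3, 5]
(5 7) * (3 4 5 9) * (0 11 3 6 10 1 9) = (0 11 3 4 5 7)(1 9 6 10) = [11, 9, 2, 4, 5, 7, 10, 0, 8, 6, 1, 3]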